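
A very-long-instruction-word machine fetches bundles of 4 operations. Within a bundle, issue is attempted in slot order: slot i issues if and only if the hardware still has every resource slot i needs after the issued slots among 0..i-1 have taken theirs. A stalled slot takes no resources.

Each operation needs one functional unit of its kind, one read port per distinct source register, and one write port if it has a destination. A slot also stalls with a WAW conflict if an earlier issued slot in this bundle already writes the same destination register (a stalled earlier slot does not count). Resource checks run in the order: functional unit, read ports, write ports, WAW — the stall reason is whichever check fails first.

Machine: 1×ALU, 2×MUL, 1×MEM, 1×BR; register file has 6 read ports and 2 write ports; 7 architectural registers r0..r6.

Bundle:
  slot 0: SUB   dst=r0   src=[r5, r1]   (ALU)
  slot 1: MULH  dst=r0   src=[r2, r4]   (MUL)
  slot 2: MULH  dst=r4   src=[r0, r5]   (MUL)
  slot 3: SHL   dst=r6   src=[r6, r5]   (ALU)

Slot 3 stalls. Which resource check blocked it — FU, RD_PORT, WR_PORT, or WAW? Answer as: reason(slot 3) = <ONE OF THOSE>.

(0) want 1×ALU +2rd +1wr — yes → AL0|MU2|ME1|BR1|rd4|wr1
(1) want 1×MUL +2rd +1wr — WAW → AL0|MU2|ME1|BR1|rd4|wr1
(2) want 1×MUL +2rd +1wr — yes → AL0|MU1|ME1|BR1|rd2|wr0
(3) want 1×ALU +2rd +1wr — FU → AL0|MU1|ME1|BR1|rd2|wr0

reason(slot 3) = FU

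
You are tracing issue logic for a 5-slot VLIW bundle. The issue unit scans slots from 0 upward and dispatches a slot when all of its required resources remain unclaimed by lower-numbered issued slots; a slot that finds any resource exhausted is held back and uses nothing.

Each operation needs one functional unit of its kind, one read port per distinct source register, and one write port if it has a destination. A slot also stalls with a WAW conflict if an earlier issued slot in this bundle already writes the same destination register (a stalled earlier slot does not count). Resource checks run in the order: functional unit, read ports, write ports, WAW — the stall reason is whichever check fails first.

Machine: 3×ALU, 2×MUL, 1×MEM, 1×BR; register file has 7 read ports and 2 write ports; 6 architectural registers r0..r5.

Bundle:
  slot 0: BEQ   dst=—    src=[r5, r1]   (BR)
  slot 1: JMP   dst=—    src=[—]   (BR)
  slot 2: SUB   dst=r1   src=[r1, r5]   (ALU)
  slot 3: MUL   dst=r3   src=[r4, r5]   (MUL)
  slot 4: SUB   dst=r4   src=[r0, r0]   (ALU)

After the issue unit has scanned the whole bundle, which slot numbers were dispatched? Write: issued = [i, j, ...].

issued = [0, 2, 3]

slot 0 (BR): ISSUE — free A3,Mu2,Ld1,B0 rp5 wp2
slot 1 (BR): stall FU — free A3,Mu2,Ld1,B0 rp5 wp2
slot 2 (ALU): ISSUE — free A2,Mu2,Ld1,B0 rp3 wp1
slot 3 (MUL): ISSUE — free A2,Mu1,Ld1,B0 rp1 wp0
slot 4 (ALU): stall WR_PORT — free A2,Mu1,Ld1,B0 rp1 wp0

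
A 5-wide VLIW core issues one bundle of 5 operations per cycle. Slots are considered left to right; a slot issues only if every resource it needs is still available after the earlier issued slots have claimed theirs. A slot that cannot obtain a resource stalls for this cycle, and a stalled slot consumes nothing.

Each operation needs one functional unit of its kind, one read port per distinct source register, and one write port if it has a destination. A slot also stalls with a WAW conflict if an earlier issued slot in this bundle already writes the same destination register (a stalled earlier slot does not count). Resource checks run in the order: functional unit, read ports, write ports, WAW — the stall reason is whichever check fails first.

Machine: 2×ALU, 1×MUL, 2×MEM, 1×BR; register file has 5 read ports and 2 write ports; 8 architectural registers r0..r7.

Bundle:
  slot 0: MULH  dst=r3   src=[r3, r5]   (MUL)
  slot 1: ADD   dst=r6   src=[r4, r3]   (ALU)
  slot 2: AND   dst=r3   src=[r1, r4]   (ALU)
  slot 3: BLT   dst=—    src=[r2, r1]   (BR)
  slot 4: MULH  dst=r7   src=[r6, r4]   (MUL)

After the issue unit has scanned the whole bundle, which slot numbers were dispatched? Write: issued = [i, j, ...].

  0. MUL→r3 ⇒ go  {2A/0Mu/2Ld/1B | 3r 1w}
  1. ALU→r6 ⇒ go  {1A/0Mu/2Ld/1B | 1r 0w}
  2. ALU→r3 ⇒ no(RD_PORT)  {1A/0Mu/2Ld/1B | 1r 0w}
  3. BR ⇒ no(RD_PORT)  {1A/0Mu/2Ld/1B | 1r 0w}
  4. MUL→r7 ⇒ no(FU)  {1A/0Mu/2Ld/1B | 1r 0w}

issued = [0, 1]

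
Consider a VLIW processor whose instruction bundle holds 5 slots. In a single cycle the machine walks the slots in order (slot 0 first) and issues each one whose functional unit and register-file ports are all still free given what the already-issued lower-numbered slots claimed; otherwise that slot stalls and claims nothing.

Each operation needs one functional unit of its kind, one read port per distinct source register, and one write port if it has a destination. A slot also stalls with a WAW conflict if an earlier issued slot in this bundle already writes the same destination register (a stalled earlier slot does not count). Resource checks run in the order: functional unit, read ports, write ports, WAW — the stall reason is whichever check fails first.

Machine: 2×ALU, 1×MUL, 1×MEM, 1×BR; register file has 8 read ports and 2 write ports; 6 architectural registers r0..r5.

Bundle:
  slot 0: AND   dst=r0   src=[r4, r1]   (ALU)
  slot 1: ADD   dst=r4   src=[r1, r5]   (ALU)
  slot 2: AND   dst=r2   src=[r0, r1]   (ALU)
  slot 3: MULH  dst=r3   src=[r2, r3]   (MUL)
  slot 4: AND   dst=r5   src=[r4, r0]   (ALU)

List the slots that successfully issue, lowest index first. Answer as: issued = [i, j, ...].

issued = [0, 1]

slot 0 (ALU): ISSUE — free A1,Mu1,Ld1,B1 rp6 wp1
slot 1 (ALU): ISSUE — free A0,Mu1,Ld1,B1 rp4 wp0
slot 2 (ALU): stall FU — free A0,Mu1,Ld1,B1 rp4 wp0
slot 3 (MUL): stall WR_PORT — free A0,Mu1,Ld1,B1 rp4 wp0
slot 4 (ALU): stall FU — free A0,Mu1,Ld1,B1 rp4 wp0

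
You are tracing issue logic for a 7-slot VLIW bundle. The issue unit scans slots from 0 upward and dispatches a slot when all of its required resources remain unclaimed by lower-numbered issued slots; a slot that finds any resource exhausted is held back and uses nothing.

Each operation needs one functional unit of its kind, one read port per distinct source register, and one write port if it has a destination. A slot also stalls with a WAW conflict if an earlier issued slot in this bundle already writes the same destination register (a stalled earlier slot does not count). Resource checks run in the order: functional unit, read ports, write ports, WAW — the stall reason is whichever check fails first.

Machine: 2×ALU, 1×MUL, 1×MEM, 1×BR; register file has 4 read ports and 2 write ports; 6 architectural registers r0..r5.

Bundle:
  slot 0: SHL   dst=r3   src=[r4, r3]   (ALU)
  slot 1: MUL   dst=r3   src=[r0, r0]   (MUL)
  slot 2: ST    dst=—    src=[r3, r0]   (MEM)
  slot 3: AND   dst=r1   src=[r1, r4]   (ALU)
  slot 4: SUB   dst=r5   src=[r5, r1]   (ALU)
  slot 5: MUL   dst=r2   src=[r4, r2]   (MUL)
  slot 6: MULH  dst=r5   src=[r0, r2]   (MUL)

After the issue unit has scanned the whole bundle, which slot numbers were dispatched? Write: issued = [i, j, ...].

issued = [0, 2]

slot 0 (ALU): ISSUE — free A1,Mu1,Ld1,B1 rp2 wp1
slot 1 (MUL): stall WAW — free A1,Mu1,Ld1,B1 rp2 wp1
slot 2 (MEM): ISSUE — free A1,Mu1,Ld0,B1 rp0 wp1
slot 3 (ALU): stall RD_PORT — free A1,Mu1,Ld0,B1 rp0 wp1
slot 4 (ALU): stall RD_PORT — free A1,Mu1,Ld0,B1 rp0 wp1
slot 5 (MUL): stall RD_PORT — free A1,Mu1,Ld0,B1 rp0 wp1
slot 6 (MUL): stall RD_PORT — free A1,Mu1,Ld0,B1 rp0 wp1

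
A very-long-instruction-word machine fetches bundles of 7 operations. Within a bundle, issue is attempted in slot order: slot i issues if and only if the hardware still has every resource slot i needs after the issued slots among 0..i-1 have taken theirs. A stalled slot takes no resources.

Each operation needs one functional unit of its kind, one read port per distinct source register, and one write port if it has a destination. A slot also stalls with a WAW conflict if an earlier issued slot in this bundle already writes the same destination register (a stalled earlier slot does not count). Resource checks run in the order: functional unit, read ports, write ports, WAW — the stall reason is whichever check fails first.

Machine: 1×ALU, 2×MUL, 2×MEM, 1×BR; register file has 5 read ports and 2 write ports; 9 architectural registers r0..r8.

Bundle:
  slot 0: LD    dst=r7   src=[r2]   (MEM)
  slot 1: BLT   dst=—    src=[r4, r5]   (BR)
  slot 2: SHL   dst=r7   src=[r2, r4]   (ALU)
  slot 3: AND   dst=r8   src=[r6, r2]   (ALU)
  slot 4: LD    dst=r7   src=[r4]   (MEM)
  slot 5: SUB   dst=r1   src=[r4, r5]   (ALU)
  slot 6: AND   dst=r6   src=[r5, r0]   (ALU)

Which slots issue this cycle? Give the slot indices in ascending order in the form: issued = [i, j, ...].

issued = [0, 1, 3]

(0) want 1×MEM +1rd +1wr — yes → AL1|MU2|ME1|BR1|rd4|wr1
(1) want 1×BR +2rd +0wr — yes → AL1|MU2|ME1|BR0|rd2|wr1
(2) want 1×ALU +2rd +1wr — WAW → AL1|MU2|ME1|BR0|rd2|wr1
(3) want 1×ALU +2rd +1wr — yes → AL0|MU2|ME1|BR0|rd0|wr0
(4) want 1×MEM +1rd +1wr — RD_PORT → AL0|MU2|ME1|BR0|rd0|wr0
(5) want 1×ALU +2rd +1wr — FU → AL0|MU2|ME1|BR0|rd0|wr0
(6) want 1×ALU +2rd +1wr — FU → AL0|MU2|ME1|BR0|rd0|wr0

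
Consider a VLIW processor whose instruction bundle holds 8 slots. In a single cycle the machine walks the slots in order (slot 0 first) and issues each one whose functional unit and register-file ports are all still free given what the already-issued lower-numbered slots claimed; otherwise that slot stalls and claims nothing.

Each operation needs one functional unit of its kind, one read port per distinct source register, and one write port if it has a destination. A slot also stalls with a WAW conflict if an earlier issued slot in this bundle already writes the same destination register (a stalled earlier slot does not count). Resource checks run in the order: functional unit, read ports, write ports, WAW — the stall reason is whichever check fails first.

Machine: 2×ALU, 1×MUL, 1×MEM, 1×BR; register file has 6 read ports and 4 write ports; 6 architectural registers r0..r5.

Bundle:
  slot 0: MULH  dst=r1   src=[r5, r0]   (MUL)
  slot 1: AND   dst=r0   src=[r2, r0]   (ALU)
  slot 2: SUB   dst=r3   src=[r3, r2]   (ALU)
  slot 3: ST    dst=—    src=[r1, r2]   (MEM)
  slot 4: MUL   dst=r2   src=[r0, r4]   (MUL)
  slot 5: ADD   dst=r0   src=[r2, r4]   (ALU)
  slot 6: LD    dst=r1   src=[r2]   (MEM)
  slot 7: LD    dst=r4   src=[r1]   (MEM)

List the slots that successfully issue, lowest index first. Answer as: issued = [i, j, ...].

issued = [0, 1, 2]

[0] MUL needs rd=2 wr=1: ok; after: ALU=2 MUL=0 MEM=1 BR=1, R=4, W=3
[1] ALU needs rd=2 wr=1: ok; after: ALU=1 MUL=0 MEM=1 BR=1, R=2, W=2
[2] ALU needs rd=2 wr=1: ok; after: ALU=0 MUL=0 MEM=1 BR=1, R=0, W=1
[3] MEM needs rd=2 wr=0: RD_PORT; after: ALU=0 MUL=0 MEM=1 BR=1, R=0, W=1
[4] MUL needs rd=2 wr=1: FU; after: ALU=0 MUL=0 MEM=1 BR=1, R=0, W=1
[5] ALU needs rd=2 wr=1: FU; after: ALU=0 MUL=0 MEM=1 BR=1, R=0, W=1
[6] MEM needs rd=1 wr=1: RD_PORT; after: ALU=0 MUL=0 MEM=1 BR=1, R=0, W=1
[7] MEM needs rd=1 wr=1: RD_PORT; after: ALU=0 MUL=0 MEM=1 BR=1, R=0, W=1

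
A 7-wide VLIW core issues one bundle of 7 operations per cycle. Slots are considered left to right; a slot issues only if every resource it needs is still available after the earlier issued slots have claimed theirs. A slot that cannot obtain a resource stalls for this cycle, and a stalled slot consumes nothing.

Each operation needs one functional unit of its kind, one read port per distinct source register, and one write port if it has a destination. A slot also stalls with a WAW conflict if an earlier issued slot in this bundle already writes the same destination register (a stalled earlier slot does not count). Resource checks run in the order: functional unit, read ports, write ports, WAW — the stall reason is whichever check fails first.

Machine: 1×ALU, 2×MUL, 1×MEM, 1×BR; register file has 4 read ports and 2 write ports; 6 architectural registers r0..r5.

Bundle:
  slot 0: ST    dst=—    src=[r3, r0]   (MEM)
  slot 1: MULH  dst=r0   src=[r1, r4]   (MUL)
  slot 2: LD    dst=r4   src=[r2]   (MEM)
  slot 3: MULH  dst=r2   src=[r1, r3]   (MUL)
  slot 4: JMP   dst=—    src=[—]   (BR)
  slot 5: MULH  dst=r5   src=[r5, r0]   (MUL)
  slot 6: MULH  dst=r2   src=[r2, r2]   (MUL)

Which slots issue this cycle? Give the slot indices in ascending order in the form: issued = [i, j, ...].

issued = [0, 1, 4]

  0. MEM ⇒ go  {1A/2Mu/0Ld/1B | 2r 2w}
  1. MUL→r0 ⇒ go  {1A/1Mu/0Ld/1B | 0r 1w}
  2. MEM→r4 ⇒ no(FU)  {1A/1Mu/0Ld/1B | 0r 1w}
  3. MUL→r2 ⇒ no(RD_PORT)  {1A/1Mu/0Ld/1B | 0r 1w}
  4. BR ⇒ go  {1A/1Mu/0Ld/0B | 0r 1w}
  5. MUL→r5 ⇒ no(RD_PORT)  {1A/1Mu/0Ld/0B | 0r 1w}
  6. MUL→r2 ⇒ no(RD_PORT)  {1A/1Mu/0Ld/0B | 0r 1w}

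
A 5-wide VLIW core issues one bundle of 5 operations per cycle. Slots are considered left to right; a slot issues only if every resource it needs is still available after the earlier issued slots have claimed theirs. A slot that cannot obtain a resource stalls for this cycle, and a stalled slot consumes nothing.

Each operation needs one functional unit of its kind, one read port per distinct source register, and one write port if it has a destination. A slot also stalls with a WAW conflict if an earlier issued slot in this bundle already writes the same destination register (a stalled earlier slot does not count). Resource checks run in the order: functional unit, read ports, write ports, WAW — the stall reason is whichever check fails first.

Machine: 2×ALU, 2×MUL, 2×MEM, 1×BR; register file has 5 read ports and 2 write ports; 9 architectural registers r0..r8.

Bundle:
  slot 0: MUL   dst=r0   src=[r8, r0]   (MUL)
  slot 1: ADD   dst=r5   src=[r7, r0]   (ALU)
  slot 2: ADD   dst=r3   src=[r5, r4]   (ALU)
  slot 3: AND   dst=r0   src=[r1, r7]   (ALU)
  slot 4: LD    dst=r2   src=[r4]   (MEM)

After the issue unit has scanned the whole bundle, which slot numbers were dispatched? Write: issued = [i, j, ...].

[0] MUL needs rd=2 wr=1: ok; after: ALU=2 MUL=1 MEM=2 BR=1, R=3, W=1
[1] ALU needs rd=2 wr=1: ok; after: ALU=1 MUL=1 MEM=2 BR=1, R=1, W=0
[2] ALU needs rd=2 wr=1: RD_PORT; after: ALU=1 MUL=1 MEM=2 BR=1, R=1, W=0
[3] ALU needs rd=2 wr=1: RD_PORT; after: ALU=1 MUL=1 MEM=2 BR=1, R=1, W=0
[4] MEM needs rd=1 wr=1: WR_PORT; after: ALU=1 MUL=1 MEM=2 BR=1, R=1, W=0

issued = [0, 1]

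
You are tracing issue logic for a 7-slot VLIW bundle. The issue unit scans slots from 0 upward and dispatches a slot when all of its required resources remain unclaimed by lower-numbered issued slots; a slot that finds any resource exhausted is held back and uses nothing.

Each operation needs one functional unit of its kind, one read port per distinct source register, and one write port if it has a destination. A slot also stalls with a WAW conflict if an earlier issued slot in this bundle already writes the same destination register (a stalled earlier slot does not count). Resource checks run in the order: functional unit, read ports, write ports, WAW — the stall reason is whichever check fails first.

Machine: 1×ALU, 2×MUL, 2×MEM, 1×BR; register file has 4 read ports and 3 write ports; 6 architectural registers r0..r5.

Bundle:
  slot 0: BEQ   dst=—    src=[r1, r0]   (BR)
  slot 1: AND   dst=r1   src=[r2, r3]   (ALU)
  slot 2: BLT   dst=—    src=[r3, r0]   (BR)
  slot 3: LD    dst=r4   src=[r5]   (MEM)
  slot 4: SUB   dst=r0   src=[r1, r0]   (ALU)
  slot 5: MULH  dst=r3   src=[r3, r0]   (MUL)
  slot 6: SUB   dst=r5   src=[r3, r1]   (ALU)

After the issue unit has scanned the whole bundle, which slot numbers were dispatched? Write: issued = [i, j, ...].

(0) want 1×BR +2rd +0wr — yes → AL1|MU2|ME2|BR0|rd2|wr3
(1) want 1×ALU +2rd +1wr — yes → AL0|MU2|ME2|BR0|rd0|wr2
(2) want 1×BR +2rd +0wr — FU → AL0|MU2|ME2|BR0|rd0|wr2
(3) want 1×MEM +1rd +1wr — RD_PORT → AL0|MU2|ME2|BR0|rd0|wr2
(4) want 1×ALU +2rd +1wr — FU → AL0|MU2|ME2|BR0|rd0|wr2
(5) want 1×MUL +2rd +1wr — RD_PORT → AL0|MU2|ME2|BR0|rd0|wr2
(6) want 1×ALU +2rd +1wr — FU → AL0|MU2|ME2|BR0|rd0|wr2

issued = [0, 1]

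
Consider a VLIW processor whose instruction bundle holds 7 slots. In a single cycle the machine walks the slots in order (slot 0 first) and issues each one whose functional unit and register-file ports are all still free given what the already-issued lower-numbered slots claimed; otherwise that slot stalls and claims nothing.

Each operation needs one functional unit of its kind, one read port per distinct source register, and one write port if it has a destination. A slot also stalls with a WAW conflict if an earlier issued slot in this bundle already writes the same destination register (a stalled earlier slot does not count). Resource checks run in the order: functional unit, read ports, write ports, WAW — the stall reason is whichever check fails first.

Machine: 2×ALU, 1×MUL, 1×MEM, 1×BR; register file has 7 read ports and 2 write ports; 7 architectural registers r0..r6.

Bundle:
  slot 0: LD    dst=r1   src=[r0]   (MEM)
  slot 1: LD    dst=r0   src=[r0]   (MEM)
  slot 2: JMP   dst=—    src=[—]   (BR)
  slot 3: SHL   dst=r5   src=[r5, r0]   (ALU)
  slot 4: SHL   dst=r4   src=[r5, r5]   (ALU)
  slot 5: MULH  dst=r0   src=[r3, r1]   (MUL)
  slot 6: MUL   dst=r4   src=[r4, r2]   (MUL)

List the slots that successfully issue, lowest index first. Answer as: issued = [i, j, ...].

(0) want 1×MEM +1rd +1wr — yes → AL2|MU1|ME0|BR1|rd6|wr1
(1) want 1×MEM +1rd +1wr — FU → AL2|MU1|ME0|BR1|rd6|wr1
(2) want 1×BR +0rd +0wr — yes → AL2|MU1|ME0|BR0|rd6|wr1
(3) want 1×ALU +2rd +1wr — yes → AL1|MU1|ME0|BR0|rd4|wr0
(4) want 1×ALU +1rd +1wr — WR_PORT → AL1|MU1|ME0|BR0|rd4|wr0
(5) want 1×MUL +2rd +1wr — WR_PORT → AL1|MU1|ME0|BR0|rd4|wr0
(6) want 1×MUL +2rd +1wr — WR_PORT → AL1|MU1|ME0|BR0|rd4|wr0

issued = [0, 2, 3]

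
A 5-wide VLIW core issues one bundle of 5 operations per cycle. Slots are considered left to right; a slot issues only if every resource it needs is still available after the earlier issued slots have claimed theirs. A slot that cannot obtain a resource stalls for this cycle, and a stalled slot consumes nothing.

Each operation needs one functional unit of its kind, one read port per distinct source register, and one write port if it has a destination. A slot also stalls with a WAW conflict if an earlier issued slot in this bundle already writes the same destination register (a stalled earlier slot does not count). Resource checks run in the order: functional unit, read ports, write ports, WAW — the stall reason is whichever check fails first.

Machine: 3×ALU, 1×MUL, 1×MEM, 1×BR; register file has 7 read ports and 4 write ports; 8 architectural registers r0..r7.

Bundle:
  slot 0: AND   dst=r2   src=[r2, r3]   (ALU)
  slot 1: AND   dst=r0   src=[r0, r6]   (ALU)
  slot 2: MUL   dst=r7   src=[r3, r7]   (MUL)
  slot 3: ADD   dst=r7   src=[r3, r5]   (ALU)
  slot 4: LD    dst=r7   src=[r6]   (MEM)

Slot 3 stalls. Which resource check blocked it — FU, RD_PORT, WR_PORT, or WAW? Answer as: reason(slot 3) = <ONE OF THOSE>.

(0) want 1×ALU +2rd +1wr — yes → AL2|MU1|ME1|BR1|rd5|wr3
(1) want 1×ALU +2rd +1wr — yes → AL1|MU1|ME1|BR1|rd3|wr2
(2) want 1×MUL +2rd +1wr — yes → AL1|MU0|ME1|BR1|rd1|wr1
(3) want 1×ALU +2rd +1wr — RD_PORT → AL1|MU0|ME1|BR1|rd1|wr1
(4) want 1×MEM +1rd +1wr — WAW → AL1|MU0|ME1|BR1|rd1|wr1

reason(slot 3) = RD_PORT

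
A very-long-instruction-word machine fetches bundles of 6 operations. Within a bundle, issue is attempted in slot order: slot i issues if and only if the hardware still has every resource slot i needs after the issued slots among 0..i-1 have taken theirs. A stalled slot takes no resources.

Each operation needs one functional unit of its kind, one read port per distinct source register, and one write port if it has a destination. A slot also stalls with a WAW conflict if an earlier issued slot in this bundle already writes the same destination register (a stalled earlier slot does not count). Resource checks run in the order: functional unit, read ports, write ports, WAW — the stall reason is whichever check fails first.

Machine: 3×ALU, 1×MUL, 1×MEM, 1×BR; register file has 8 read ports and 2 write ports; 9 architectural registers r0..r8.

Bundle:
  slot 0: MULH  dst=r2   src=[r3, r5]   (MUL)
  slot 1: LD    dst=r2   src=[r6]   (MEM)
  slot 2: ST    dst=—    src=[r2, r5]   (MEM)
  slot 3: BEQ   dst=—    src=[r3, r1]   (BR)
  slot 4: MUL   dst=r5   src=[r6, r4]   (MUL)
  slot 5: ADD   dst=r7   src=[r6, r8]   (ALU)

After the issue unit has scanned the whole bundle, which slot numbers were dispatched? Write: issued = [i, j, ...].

issued = [0, 2, 3, 5]

#0 MUL src=r3,r5 dispatched  <A:3 Mu:0 Ld:1 B:1 rd:6 wr:1>
#1 MEM src=r6 held:WAW  <A:3 Mu:0 Ld:1 B:1 rd:6 wr:1>
#2 MEM src=r2,r5 dispatched  <A:3 Mu:0 Ld:0 B:1 rd:4 wr:1>
#3 BR src=r3,r1 dispatched  <A:3 Mu:0 Ld:0 B:0 rd:2 wr:1>
#4 MUL src=r6,r4 held:FU  <A:3 Mu:0 Ld:0 B:0 rd:2 wr:1>
#5 ALU src=r6,r8 dispatched  <A:2 Mu:0 Ld:0 B:0 rd:0 wr:0>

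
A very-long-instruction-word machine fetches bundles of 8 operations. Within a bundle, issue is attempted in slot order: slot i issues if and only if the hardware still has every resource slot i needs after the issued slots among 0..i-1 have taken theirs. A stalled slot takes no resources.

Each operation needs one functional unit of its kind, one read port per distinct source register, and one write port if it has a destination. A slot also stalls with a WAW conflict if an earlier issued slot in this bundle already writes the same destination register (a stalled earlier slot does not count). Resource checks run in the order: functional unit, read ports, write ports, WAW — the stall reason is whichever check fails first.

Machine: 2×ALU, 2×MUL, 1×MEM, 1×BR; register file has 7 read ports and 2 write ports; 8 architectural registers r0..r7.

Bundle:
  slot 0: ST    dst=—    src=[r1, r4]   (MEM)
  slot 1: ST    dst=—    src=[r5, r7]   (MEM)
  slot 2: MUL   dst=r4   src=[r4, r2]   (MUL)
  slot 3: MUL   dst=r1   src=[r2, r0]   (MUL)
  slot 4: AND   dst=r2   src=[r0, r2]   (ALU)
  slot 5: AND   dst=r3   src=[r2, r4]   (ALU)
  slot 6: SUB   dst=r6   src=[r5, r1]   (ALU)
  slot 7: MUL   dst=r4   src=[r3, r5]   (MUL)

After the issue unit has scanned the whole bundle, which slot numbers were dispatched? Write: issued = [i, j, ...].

  0. MEM ⇒ go  {2A/2Mu/0Ld/1B | 5r 2w}
  1. MEM ⇒ no(FU)  {2A/2Mu/0Ld/1B | 5r 2w}
  2. MUL→r4 ⇒ go  {2A/1Mu/0Ld/1B | 3r 1w}
  3. MUL→r1 ⇒ go  {2A/0Mu/0Ld/1B | 1r 0w}
  4. ALU→r2 ⇒ no(RD_PORT)  {2A/0Mu/0Ld/1B | 1r 0w}
  5. ALU→r3 ⇒ no(RD_PORT)  {2A/0Mu/0Ld/1B | 1r 0w}
  6. ALU→r6 ⇒ no(RD_PORT)  {2A/0Mu/0Ld/1B | 1r 0w}
  7. MUL→r4 ⇒ no(FU)  {2A/0Mu/0Ld/1B | 1r 0w}

issued = [0, 2, 3]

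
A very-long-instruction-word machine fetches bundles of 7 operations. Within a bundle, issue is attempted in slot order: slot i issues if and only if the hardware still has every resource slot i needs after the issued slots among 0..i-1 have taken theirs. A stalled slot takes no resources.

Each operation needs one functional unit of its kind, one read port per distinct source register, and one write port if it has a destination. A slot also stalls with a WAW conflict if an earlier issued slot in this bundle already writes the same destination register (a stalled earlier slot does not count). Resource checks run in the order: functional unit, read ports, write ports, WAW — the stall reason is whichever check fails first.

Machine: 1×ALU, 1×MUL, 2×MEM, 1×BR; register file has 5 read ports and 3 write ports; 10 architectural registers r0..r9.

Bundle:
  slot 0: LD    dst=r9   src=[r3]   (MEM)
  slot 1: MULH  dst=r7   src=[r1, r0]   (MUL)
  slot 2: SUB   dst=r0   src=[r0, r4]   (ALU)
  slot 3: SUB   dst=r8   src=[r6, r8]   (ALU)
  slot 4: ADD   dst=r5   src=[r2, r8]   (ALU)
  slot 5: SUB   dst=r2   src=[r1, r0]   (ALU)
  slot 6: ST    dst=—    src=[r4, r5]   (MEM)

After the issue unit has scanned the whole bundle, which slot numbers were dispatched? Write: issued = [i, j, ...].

  0. MEM→r9 ⇒ go  {1A/1Mu/1Ld/1B | 4r 2w}
  1. MUL→r7 ⇒ go  {1A/0Mu/1Ld/1B | 2r 1w}
  2. ALU→r0 ⇒ go  {0A/0Mu/1Ld/1B | 0r 0w}
  3. ALU→r8 ⇒ no(FU)  {0A/0Mu/1Ld/1B | 0r 0w}
  4. ALU→r5 ⇒ no(FU)  {0A/0Mu/1Ld/1B | 0r 0w}
  5. ALU→r2 ⇒ no(FU)  {0A/0Mu/1Ld/1B | 0r 0w}
  6. MEM ⇒ no(RD_PORT)  {0A/0Mu/1Ld/1B | 0r 0w}

issued = [0, 1, 2]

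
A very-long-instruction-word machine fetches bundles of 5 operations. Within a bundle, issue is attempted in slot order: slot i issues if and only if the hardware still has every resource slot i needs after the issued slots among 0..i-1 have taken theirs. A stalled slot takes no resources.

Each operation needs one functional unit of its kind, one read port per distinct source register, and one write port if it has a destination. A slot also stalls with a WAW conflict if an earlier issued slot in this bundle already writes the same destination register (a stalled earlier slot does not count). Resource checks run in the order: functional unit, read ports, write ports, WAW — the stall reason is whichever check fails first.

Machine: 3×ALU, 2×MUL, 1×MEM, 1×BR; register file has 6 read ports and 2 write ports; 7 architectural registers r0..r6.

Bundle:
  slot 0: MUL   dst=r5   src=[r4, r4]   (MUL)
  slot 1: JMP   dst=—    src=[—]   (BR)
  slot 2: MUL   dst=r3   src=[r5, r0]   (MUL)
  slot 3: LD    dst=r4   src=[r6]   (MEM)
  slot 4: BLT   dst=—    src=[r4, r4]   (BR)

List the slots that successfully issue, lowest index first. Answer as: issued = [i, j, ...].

issued = [0, 1, 2]

(0) want 1×MUL +1rd +1wr — yes → AL3|MU1|ME1|BR1|rd5|wr1
(1) want 1×BR +0rd +0wr — yes → AL3|MU1|ME1|BR0|rd5|wr1
(2) want 1×MUL +2rd +1wr — yes → AL3|MU0|ME1|BR0|rd3|wr0
(3) want 1×MEM +1rd +1wr — WR_PORT → AL3|MU0|ME1|BR0|rd3|wr0
(4) want 1×BR +1rd +0wr — FU → AL3|MU0|ME1|BR0|rd3|wr0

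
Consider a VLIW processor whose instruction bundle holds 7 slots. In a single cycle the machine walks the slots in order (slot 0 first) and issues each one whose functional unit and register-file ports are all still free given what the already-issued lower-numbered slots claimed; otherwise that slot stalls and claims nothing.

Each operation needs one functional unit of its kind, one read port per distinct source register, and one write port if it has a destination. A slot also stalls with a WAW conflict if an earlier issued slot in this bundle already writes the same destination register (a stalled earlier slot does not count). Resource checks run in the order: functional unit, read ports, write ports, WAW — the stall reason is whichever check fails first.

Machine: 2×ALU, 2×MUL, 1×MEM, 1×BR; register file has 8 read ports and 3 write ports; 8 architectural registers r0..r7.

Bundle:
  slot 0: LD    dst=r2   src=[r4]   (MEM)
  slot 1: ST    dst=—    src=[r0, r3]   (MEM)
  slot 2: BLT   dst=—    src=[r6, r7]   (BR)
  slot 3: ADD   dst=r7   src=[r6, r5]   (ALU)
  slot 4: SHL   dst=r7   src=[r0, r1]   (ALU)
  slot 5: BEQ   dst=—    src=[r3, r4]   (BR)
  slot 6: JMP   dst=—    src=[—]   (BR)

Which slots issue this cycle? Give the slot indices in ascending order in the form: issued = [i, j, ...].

slot 0 (MEM): ISSUE — free A2,Mu2,Ld0,B1 rp7 wp2
slot 1 (MEM): stall FU — free A2,Mu2,Ld0,B1 rp7 wp2
slot 2 (BR): ISSUE — free A2,Mu2,Ld0,B0 rp5 wp2
slot 3 (ALU): ISSUE — free A1,Mu2,Ld0,B0 rp3 wp1
slot 4 (ALU): stall WAW — free A1,Mu2,Ld0,B0 rp3 wp1
slot 5 (BR): stall FU — free A1,Mu2,Ld0,B0 rp3 wp1
slot 6 (BR): stall FU — free A1,Mu2,Ld0,B0 rp3 wp1

issued = [0, 2, 3]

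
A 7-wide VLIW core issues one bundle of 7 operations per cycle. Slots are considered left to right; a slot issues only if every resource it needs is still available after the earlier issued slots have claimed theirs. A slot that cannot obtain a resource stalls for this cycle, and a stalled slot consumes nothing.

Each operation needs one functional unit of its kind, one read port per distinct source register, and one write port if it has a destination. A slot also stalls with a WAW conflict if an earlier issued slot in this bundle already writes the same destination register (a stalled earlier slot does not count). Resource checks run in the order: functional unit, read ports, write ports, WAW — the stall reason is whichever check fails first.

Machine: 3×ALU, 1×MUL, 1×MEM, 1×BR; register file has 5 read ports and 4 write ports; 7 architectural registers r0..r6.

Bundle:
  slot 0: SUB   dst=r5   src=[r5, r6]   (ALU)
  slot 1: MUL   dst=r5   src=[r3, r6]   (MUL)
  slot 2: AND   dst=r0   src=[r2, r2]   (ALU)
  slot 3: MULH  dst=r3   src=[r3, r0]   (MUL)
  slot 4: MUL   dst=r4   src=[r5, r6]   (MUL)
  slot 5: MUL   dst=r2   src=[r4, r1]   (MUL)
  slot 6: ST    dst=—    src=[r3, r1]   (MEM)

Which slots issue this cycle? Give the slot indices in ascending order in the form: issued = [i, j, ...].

issued = [0, 2, 3]

#0 ALU src=r5,r6 dispatched  <A:2 Mu:1 Ld:1 B:1 rd:3 wr:3>
#1 MUL src=r3,r6 held:WAW  <A:2 Mu:1 Ld:1 B:1 rd:3 wr:3>
#2 ALU src=r2,r2 dispatched  <A:1 Mu:1 Ld:1 B:1 rd:2 wr:2>
#3 MUL src=r3,r0 dispatched  <A:1 Mu:0 Ld:1 B:1 rd:0 wr:1>
#4 MUL src=r5,r6 held:FU  <A:1 Mu:0 Ld:1 B:1 rd:0 wr:1>
#5 MUL src=r4,r1 held:FU  <A:1 Mu:0 Ld:1 B:1 rd:0 wr:1>
#6 MEM src=r3,r1 held:RD_PORT  <A:1 Mu:0 Ld:1 B:1 rd:0 wr:1>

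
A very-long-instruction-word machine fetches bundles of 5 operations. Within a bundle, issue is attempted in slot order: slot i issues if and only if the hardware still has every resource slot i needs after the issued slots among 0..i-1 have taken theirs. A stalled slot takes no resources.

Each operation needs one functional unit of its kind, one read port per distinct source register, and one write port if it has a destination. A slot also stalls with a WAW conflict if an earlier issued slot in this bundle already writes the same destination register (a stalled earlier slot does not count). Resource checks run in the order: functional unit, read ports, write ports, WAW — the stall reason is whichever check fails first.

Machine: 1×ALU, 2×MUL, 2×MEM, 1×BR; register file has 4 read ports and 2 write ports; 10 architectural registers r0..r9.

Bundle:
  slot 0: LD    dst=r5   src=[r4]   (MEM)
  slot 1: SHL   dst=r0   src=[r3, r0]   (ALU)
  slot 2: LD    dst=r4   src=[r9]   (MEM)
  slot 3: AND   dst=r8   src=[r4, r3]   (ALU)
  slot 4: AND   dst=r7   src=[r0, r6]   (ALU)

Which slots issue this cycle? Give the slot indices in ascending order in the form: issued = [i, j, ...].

issued = [0, 1]

slot 0 (MEM): ISSUE — free A1,Mu2,Ld1,B1 rp3 wp1
slot 1 (ALU): ISSUE — free A0,Mu2,Ld1,B1 rp1 wp0
slot 2 (MEM): stall WR_PORT — free A0,Mu2,Ld1,B1 rp1 wp0
slot 3 (ALU): stall FU — free A0,Mu2,Ld1,B1 rp1 wp0
slot 4 (ALU): stall FU — free A0,Mu2,Ld1,B1 rp1 wp0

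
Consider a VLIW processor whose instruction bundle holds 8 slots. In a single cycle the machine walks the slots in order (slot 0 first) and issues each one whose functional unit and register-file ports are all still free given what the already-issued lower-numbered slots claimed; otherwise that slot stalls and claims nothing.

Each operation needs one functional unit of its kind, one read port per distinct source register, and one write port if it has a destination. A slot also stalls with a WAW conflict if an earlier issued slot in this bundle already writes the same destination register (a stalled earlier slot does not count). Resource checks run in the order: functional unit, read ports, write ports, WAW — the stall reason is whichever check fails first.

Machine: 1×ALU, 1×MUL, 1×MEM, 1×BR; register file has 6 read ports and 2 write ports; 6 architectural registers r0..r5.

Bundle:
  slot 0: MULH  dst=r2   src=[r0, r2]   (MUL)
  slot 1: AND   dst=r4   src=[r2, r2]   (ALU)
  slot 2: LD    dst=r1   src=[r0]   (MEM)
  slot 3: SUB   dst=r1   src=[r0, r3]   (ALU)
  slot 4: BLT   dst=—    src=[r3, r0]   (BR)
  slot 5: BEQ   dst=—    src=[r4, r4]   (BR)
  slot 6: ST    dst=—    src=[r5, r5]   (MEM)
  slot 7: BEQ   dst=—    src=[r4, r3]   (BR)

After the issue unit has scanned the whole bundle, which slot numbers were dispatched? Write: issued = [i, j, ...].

issued = [0, 1, 4, 6]

#0 MUL src=r0,r2 dispatched  <A:1 Mu:0 Ld:1 B:1 rd:4 wr:1>
#1 ALU src=r2,r2 dispatched  <A:0 Mu:0 Ld:1 B:1 rd:3 wr:0>
#2 MEM src=r0 held:WR_PORT  <A:0 Mu:0 Ld:1 B:1 rd:3 wr:0>
#3 ALU src=r0,r3 held:FU  <A:0 Mu:0 Ld:1 B:1 rd:3 wr:0>
#4 BR src=r3,r0 dispatched  <A:0 Mu:0 Ld:1 B:0 rd:1 wr:0>
#5 BR src=r4,r4 held:FU  <A:0 Mu:0 Ld:1 B:0 rd:1 wr:0>
#6 MEM src=r5,r5 dispatched  <A:0 Mu:0 Ld:0 B:0 rd:0 wr:0>
#7 BR src=r4,r3 held:FU  <A:0 Mu:0 Ld:0 B:0 rd:0 wr:0>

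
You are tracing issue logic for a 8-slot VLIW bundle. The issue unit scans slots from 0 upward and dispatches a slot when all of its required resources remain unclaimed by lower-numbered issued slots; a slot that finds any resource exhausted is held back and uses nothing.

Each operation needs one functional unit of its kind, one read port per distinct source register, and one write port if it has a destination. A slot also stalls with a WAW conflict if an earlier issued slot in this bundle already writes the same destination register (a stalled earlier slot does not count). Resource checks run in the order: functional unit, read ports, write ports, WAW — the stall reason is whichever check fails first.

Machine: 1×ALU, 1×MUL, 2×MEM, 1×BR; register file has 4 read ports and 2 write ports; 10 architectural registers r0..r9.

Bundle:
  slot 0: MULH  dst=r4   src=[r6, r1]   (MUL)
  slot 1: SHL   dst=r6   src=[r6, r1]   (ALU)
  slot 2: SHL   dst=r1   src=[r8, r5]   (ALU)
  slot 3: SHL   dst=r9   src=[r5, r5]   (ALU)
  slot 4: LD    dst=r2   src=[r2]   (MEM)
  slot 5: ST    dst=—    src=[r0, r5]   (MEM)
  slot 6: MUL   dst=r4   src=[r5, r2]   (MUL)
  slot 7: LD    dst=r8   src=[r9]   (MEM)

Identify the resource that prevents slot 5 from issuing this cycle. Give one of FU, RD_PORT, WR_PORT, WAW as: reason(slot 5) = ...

reason(slot 5) = RD_PORT

[0] MUL needs rd=2 wr=1: ok; after: ALU=1 MUL=0 MEM=2 BR=1, R=2, W=1
[1] ALU needs rd=2 wr=1: ok; after: ALU=0 MUL=0 MEM=2 BR=1, R=0, W=0
[2] ALU needs rd=2 wr=1: FU; after: ALU=0 MUL=0 MEM=2 BR=1, R=0, W=0
[3] ALU needs rd=1 wr=1: FU; after: ALU=0 MUL=0 MEM=2 BR=1, R=0, W=0
[4] MEM needs rd=1 wr=1: RD_PORT; after: ALU=0 MUL=0 MEM=2 BR=1, R=0, W=0
[5] MEM needs rd=2 wr=0: RD_PORT; after: ALU=0 MUL=0 MEM=2 BR=1, R=0, W=0
[6] MUL needs rd=2 wr=1: FU; after: ALU=0 MUL=0 MEM=2 BR=1, R=0, W=0
[7] MEM needs rd=1 wr=1: RD_PORT; after: ALU=0 MUL=0 MEM=2 BR=1, R=0, W=0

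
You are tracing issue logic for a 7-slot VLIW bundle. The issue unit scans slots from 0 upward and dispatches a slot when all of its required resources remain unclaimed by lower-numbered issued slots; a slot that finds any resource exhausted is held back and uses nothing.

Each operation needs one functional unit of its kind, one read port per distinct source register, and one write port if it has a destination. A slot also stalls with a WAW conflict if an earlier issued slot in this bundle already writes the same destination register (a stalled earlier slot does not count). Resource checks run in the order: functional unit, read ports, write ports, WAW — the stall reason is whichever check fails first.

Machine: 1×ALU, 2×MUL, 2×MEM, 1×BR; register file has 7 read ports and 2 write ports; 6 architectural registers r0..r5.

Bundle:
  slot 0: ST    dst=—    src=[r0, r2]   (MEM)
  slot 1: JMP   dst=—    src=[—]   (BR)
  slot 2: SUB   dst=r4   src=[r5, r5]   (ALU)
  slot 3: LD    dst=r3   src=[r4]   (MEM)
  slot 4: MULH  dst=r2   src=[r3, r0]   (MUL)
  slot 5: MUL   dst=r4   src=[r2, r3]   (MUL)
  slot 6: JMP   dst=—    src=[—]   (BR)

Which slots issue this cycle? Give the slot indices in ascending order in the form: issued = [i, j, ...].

  0. MEM ⇒ go  {1A/2Mu/1Ld/1B | 5r 2w}
  1. BR ⇒ go  {1A/2Mu/1Ld/0B | 5r 2w}
  2. ALU→r4 ⇒ go  {0A/2Mu/1Ld/0B | 4r 1w}
  3. MEM→r3 ⇒ go  {0A/2Mu/0Ld/0B | 3r 0w}
  4. MUL→r2 ⇒ no(WR_PORT)  {0A/2Mu/0Ld/0B | 3r 0w}
  5. MUL→r4 ⇒ no(WR_PORT)  {0A/2Mu/0Ld/0B | 3r 0w}
  6. BR ⇒ no(FU)  {0A/2Mu/0Ld/0B | 3r 0w}

issued = [0, 1, 2, 3]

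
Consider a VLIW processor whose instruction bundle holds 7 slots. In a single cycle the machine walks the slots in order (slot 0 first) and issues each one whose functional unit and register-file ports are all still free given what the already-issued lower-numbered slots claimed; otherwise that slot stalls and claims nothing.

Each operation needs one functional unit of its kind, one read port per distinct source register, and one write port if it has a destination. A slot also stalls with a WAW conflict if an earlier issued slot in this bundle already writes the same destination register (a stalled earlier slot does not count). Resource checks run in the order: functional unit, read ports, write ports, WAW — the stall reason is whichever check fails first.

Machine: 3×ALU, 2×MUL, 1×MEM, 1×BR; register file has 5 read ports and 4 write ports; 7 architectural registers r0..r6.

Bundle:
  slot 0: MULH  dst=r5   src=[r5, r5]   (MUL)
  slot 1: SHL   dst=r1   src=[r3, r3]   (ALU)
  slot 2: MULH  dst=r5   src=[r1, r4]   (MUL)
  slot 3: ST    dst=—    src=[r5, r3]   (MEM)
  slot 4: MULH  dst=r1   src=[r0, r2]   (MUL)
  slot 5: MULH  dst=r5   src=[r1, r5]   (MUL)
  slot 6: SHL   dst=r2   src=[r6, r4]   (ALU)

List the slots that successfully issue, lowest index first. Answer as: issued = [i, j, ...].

[0] MUL needs rd=1 wr=1: ok; after: ALU=3 MUL=1 MEM=1 BR=1, R=4, W=3
[1] ALU needs rd=1 wr=1: ok; after: ALU=2 MUL=1 MEM=1 BR=1, R=3, W=2
[2] MUL needs rd=2 wr=1: WAW; after: ALU=2 MUL=1 MEM=1 BR=1, R=3, W=2
[3] MEM needs rd=2 wr=0: ok; after: ALU=2 MUL=1 MEM=0 BR=1, R=1, W=2
[4] MUL needs rd=2 wr=1: RD_PORT; after: ALU=2 MUL=1 MEM=0 BR=1, R=1, W=2
[5] MUL needs rd=2 wr=1: RD_PORT; after: ALU=2 MUL=1 MEM=0 BR=1, R=1, W=2
[6] ALU needs rd=2 wr=1: RD_PORT; after: ALU=2 MUL=1 MEM=0 BR=1, R=1, W=2

issued = [0, 1, 3]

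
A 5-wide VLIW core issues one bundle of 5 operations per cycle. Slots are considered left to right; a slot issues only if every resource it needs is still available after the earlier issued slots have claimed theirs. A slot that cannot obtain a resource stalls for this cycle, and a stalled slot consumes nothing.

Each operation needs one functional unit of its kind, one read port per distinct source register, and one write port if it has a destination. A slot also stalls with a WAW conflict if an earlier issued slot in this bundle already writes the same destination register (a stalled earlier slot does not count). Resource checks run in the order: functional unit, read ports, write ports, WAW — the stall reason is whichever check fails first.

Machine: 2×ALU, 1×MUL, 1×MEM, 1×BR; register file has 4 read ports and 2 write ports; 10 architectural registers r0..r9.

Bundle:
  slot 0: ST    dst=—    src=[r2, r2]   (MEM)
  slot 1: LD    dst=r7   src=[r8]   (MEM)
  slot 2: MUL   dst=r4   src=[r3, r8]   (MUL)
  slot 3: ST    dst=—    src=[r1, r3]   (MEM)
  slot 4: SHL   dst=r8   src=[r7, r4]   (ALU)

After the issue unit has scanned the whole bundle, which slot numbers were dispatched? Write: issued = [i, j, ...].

  0. MEM ⇒ go  {2A/1Mu/0Ld/1B | 3r 2w}
  1. MEM→r7 ⇒ no(FU)  {2A/1Mu/0Ld/1B | 3r 2w}
  2. MUL→r4 ⇒ go  {2A/0Mu/0Ld/1B | 1r 1w}
  3. MEM ⇒ no(FU)  {2A/0Mu/0Ld/1B | 1r 1w}
  4. ALU→r8 ⇒ no(RD_PORT)  {2A/0Mu/0Ld/1B | 1r 1w}

issued = [0, 2]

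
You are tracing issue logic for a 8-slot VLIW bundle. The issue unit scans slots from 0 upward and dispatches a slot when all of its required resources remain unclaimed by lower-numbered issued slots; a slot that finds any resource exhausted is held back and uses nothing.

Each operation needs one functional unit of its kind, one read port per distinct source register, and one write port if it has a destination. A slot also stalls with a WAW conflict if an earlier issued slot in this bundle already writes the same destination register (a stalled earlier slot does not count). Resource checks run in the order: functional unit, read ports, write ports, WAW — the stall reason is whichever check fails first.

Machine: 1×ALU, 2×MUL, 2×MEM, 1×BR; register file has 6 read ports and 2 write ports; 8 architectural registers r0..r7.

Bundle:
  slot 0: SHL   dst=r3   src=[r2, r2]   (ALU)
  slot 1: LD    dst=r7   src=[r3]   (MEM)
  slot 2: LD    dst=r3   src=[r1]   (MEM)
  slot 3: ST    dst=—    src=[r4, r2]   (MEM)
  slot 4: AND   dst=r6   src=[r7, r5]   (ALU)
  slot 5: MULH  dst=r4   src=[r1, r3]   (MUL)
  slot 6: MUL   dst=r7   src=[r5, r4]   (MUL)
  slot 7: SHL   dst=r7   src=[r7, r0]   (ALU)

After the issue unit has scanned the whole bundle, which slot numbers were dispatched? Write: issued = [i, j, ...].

issued = [0, 1, 3]

[0] ALU needs rd=1 wr=1: ok; after: ALU=0 MUL=2 MEM=2 BR=1, R=5, W=1
[1] MEM needs rd=1 wr=1: ok; after: ALU=0 MUL=2 MEM=1 BR=1, R=4, W=0
[2] MEM needs rd=1 wr=1: WR_PORT; after: ALU=0 MUL=2 MEM=1 BR=1, R=4, W=0
[3] MEM needs rd=2 wr=0: ok; after: ALU=0 MUL=2 MEM=0 BR=1, R=2, W=0
[4] ALU needs rd=2 wr=1: FU; after: ALU=0 MUL=2 MEM=0 BR=1, R=2, W=0
[5] MUL needs rd=2 wr=1: WR_PORT; after: ALU=0 MUL=2 MEM=0 BR=1, R=2, W=0
[6] MUL needs rd=2 wr=1: WR_PORT; after: ALU=0 MUL=2 MEM=0 BR=1, R=2, W=0
[7] ALU needs rd=2 wr=1: FU; after: ALU=0 MUL=2 MEM=0 BR=1, R=2, W=0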